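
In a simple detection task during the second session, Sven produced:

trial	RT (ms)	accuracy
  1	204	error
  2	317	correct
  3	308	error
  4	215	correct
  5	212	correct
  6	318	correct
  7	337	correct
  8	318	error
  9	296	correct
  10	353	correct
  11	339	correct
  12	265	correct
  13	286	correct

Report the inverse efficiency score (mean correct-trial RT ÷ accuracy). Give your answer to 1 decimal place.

Correct trials (n=10): 317, 215, 212, 318, 337, 296, 353, 339, 265, 286
Mean correct RT = 2938/10 = 293.8000 ms
Proportion correct = 10/13
IES = 293.8000 / (10/13) = 381.940 ms

381.9 ms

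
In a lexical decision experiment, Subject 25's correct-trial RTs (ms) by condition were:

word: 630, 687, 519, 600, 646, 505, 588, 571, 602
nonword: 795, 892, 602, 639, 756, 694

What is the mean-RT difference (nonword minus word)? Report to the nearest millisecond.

M(word) = 5348/9 = 594.222
M(nonword) = 4378/6 = 729.667
Difference = 729.667 − 594.222 = 135.444 ms

135 ms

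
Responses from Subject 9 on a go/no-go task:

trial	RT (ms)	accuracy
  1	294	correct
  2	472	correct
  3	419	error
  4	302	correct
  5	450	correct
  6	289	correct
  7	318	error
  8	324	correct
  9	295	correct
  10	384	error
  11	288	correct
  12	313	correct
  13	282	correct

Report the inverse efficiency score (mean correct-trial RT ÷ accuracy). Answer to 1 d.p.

Correct trials (n=10): 294, 472, 302, 450, 289, 324, 295, 288, 313, 282
Mean correct RT = 3309/10 = 330.9000 ms
Proportion correct = 10/13
IES = 330.9000 / (10/13) = 430.170 ms

430.2 ms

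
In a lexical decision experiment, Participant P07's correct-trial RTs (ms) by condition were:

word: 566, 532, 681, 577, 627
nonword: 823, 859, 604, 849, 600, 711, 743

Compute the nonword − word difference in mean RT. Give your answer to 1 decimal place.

M(word) = 2983/5 = 596.600
M(nonword) = 5189/7 = 741.286
Difference = 741.286 − 596.600 = 144.686 ms

144.7 ms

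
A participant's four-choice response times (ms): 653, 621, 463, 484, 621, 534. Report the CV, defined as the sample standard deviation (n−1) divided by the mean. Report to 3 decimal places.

0.142

n = 6, Σ = 3376, M = 562.6667
Σ(x−M)² = 31909.333; s = √(31909.333/5) = 79.8866
CV = 79.8866 / 562.6667 = 0.14198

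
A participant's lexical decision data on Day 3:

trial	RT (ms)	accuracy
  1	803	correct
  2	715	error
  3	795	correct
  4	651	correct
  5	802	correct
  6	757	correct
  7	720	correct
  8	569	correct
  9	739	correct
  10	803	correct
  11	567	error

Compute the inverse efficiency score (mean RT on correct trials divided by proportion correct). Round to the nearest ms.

902 ms

Correct trials (n=9): 803, 795, 651, 802, 757, 720, 569, 739, 803
Mean correct RT = 6639/9 = 737.6667 ms
Proportion correct = 9/11
IES = 737.6667 / (9/11) = 901.593 ms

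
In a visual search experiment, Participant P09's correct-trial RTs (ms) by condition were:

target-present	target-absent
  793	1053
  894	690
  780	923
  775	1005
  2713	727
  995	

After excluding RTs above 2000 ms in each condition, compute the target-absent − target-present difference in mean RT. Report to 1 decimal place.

32.2 ms

target-present: exclude 2713
M(target-present) = 4237/5 = 847.400
M(target-absent) = 4398/5 = 879.600
Difference = 879.600 − 847.400 = 32.200 ms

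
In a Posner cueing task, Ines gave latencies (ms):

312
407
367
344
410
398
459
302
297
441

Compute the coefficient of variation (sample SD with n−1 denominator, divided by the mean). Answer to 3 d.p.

n = 10, Σ = 3737, M = 373.7000
Σ(x−M)² = 30580.100; s = √(30580.100/9) = 58.2906
CV = 58.2906 / 373.7000 = 0.15598

0.156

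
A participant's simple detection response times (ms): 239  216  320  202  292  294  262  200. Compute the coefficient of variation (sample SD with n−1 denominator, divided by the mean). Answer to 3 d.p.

0.181

n = 8, Σ = 2025, M = 253.1250
Σ(x−M)² = 14746.875; s = √(14746.875/7) = 45.8988
CV = 45.8988 / 253.1250 = 0.18133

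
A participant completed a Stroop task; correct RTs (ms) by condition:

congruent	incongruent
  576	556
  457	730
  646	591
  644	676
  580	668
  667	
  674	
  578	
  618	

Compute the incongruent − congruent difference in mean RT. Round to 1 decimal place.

M(congruent) = 5440/9 = 604.444
M(incongruent) = 3221/5 = 644.200
Difference = 644.200 − 604.444 = 39.756 ms

39.8 ms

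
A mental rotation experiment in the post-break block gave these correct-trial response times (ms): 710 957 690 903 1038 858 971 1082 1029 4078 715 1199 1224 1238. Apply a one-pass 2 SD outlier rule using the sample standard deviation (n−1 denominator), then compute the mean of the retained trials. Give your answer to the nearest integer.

970 ms

n = 14, ΣRT = 16692, M = 1192.286
Σ(x−M)² = 9405568.86; s = √(9405568.86/13) = 850.591
Cutoffs: 1192.286 ± 2·850.591 → [-508.9, 2893.5]
Outside: 4078 → excluded.
Retained (n=13): Σ = 12614, mean = 12614/13 = 970.308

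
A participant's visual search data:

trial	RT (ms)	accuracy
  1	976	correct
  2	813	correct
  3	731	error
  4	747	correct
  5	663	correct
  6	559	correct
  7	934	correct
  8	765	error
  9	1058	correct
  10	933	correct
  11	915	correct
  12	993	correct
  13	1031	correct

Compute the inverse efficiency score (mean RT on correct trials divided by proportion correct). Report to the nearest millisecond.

1034 ms

Correct trials (n=11): 976, 813, 747, 663, 559, 934, 1058, 933, 915, 993, 1031
Mean correct RT = 9622/11 = 874.7273 ms
Proportion correct = 11/13
IES = 874.7273 / (11/13) = 1033.769 ms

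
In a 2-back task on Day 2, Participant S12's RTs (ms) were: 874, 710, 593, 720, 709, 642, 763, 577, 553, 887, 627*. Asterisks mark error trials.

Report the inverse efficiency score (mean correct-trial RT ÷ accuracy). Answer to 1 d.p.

773.1 ms

Correct trials (n=10): 874, 710, 593, 720, 709, 642, 763, 577, 553, 887
Mean correct RT = 7028/10 = 702.8000 ms
Proportion correct = 10/11
IES = 702.8000 / (10/11) = 773.080 ms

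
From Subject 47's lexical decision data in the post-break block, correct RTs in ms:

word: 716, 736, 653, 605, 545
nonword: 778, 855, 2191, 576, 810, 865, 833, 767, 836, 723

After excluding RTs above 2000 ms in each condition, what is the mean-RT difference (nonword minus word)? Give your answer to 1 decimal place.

131.6 ms

nonword: exclude 2191
M(word) = 3255/5 = 651.000
M(nonword) = 7043/9 = 782.556
Difference = 782.556 − 651.000 = 131.556 ms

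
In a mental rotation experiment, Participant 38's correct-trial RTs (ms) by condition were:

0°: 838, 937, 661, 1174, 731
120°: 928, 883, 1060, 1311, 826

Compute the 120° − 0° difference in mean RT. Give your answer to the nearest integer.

133 ms

M(0°) = 4341/5 = 868.200
M(120°) = 5008/5 = 1001.600
Difference = 1001.600 − 868.200 = 133.400 ms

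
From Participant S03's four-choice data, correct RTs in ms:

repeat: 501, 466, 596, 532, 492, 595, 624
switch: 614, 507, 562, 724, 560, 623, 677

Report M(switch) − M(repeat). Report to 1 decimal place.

M(repeat) = 3806/7 = 543.714
M(switch) = 4267/7 = 609.571
Difference = 609.571 − 543.714 = 65.857 ms

65.9 ms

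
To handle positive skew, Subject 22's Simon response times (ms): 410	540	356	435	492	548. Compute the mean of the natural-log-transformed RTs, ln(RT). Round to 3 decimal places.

6.127

ln(RT): 6.0162, 6.2916, 5.8749, 6.0753, 6.1985, 6.3063
Σ ln(RT) = 36.7628
Mean = 36.7628/6 = 6.12713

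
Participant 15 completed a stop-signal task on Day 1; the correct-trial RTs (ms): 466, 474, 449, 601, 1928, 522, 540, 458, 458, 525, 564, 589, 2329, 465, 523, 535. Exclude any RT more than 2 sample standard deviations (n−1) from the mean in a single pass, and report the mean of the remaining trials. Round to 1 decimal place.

n = 16, ΣRT = 11426, M = 714.125
Σ(x−M)² = 4686699.75; s = √(4686699.75/15) = 558.969
Cutoffs: 714.125 ± 2·558.969 → [-403.8, 1832.1]
Outside: 1928, 2329 → excluded.
Retained (n=14): Σ = 7169, mean = 7169/14 = 512.071

512.1 ms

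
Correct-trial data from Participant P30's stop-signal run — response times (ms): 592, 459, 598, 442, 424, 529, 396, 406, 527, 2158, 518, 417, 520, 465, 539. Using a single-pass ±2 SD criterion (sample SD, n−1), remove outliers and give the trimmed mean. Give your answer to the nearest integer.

488 ms

n = 15, ΣRT = 8990, M = 599.333
Σ(x−M)² = 2661427.33; s = √(2661427.33/14) = 436.007
Cutoffs: 599.333 ± 2·436.007 → [-272.7, 1471.3]
Outside: 2158 → excluded.
Retained (n=14): Σ = 6832, mean = 6832/14 = 488.000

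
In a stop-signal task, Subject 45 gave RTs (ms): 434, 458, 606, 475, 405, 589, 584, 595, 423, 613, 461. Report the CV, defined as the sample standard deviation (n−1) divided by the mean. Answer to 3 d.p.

n = 11, Σ = 5643, M = 513.0000
Σ(x−M)² = 69368.000; s = √(69368.000/10) = 83.2875
CV = 83.2875 / 513.0000 = 0.16235

0.162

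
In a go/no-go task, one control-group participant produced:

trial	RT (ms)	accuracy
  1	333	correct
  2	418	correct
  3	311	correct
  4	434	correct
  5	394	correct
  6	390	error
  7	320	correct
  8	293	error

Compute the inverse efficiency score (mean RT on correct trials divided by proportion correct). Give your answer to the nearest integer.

Correct trials (n=6): 333, 418, 311, 434, 394, 320
Mean correct RT = 2210/6 = 368.3333 ms
Proportion correct = 6/8
IES = 368.3333 / (6/8) = 491.111 ms

491 ms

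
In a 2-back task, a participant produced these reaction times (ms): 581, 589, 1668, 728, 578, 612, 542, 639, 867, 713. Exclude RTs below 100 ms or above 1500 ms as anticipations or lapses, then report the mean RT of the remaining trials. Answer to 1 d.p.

Excluded: 1668
Retained (n=9): Σ = 5849
Mean = 5849/9 = 649.8889

649.9 ms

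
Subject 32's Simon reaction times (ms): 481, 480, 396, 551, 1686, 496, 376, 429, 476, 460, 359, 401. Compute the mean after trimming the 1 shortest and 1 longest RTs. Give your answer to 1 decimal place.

454.6 ms

Sorted: 359, 376, 396, 401, 429, 460, 476, 480, 481, 496, 551, 1686
Drop lowest 1 (359) and highest 1 (1686)
Remaining (n=10): Σ = 4546, mean = 4546/10 = 454.600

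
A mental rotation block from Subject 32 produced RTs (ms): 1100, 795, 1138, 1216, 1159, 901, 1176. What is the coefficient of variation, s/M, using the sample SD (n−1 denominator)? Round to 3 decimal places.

n = 7, Σ = 7485, M = 1069.2857
Σ(x−M)² = 150179.429; s = √(150179.429/6) = 158.2084
CV = 158.2084 / 1069.2857 = 0.14796

0.148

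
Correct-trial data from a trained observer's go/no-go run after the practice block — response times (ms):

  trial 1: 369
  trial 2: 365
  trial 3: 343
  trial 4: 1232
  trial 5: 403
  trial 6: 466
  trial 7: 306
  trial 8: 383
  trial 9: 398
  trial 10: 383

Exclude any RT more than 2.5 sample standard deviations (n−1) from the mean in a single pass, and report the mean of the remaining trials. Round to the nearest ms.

380 ms

n = 10, ΣRT = 4648, M = 464.800
Σ(x−M)² = 669451.60; s = √(669451.60/9) = 272.733
Cutoffs: 464.800 ± 2.5·272.733 → [-217.0, 1146.6]
Outside: 1232 → excluded.
Retained (n=9): Σ = 3416, mean = 3416/9 = 379.556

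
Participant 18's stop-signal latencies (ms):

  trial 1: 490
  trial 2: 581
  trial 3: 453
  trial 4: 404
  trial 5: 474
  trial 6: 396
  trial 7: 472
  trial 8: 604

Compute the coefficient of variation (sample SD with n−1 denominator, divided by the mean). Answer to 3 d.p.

n = 8, Σ = 3874, M = 484.2500
Σ(x−M)² = 39193.500; s = √(39193.500/7) = 74.8269
CV = 74.8269 / 484.2500 = 0.15452

0.155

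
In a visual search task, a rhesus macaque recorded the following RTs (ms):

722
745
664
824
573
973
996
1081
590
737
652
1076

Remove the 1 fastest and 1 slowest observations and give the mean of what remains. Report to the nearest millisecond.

798 ms

Sorted: 573, 590, 652, 664, 722, 737, 745, 824, 973, 996, 1076, 1081
Drop lowest 1 (573) and highest 1 (1081)
Remaining (n=10): Σ = 7979, mean = 7979/10 = 797.900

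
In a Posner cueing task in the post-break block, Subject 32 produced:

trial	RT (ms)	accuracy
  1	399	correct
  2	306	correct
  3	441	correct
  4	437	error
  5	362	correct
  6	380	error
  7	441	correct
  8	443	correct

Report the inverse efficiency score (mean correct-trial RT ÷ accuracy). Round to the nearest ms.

Correct trials (n=6): 399, 306, 441, 362, 441, 443
Mean correct RT = 2392/6 = 398.6667 ms
Proportion correct = 6/8
IES = 398.6667 / (6/8) = 531.556 ms

532 ms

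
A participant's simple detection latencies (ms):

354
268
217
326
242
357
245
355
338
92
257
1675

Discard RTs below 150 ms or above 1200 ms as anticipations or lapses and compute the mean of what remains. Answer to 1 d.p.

Excluded: 92, 1675
Retained (n=10): Σ = 2959
Mean = 2959/10 = 295.9000

295.9 ms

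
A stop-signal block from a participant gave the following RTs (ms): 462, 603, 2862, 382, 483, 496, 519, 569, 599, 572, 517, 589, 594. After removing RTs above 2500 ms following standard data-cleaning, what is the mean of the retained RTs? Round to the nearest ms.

532 ms

Excluded: 2862
Retained (n=12): Σ = 6385
Mean = 6385/12 = 532.0833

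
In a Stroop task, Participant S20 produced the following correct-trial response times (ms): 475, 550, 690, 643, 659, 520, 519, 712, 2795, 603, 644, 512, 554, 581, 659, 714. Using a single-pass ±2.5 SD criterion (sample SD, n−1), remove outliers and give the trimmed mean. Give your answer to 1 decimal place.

602.3 ms

n = 16, ΣRT = 11830, M = 739.375
Σ(x−M)² = 4592921.75; s = √(4592921.75/15) = 553.349
Cutoffs: 739.375 ± 2.5·553.349 → [-644.0, 2122.7]
Outside: 2795 → excluded.
Retained (n=15): Σ = 9035, mean = 9035/15 = 602.333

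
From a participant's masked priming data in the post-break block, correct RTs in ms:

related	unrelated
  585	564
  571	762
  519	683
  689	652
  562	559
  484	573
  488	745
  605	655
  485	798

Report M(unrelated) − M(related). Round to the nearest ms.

111 ms

M(related) = 4988/9 = 554.222
M(unrelated) = 5991/9 = 665.667
Difference = 665.667 − 554.222 = 111.444 ms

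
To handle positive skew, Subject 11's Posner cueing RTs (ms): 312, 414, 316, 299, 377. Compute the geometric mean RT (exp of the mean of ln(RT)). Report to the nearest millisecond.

341 ms

ln(RT): 5.7430, 6.0259, 5.7557, 5.7004, 5.9322
Mean ln(RT) = 29.1573/5 = 5.83146
Geometric mean = exp(5.83146) = 340.86 ms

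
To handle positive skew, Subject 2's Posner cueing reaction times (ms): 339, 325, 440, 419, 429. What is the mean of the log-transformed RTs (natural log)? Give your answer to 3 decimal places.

ln(RT): 5.8260, 5.7838, 6.0868, 6.0379, 6.0615
Σ ln(RT) = 29.7959
Mean = 29.7959/5 = 5.95919

5.959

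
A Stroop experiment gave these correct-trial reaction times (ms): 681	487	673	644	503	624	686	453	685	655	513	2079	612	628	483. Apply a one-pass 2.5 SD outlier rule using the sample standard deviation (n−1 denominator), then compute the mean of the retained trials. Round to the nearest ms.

n = 15, ΣRT = 10406, M = 693.733
Σ(x−M)² = 2153672.93; s = √(2153672.93/14) = 392.216
Cutoffs: 693.733 ± 2.5·392.216 → [-286.8, 1674.3]
Outside: 2079 → excluded.
Retained (n=14): Σ = 8327, mean = 8327/14 = 594.786

595 ms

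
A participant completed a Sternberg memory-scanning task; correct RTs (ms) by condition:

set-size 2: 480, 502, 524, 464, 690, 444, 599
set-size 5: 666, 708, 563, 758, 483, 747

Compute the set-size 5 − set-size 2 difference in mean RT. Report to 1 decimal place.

125.2 ms

M(set-size 2) = 3703/7 = 529.000
M(set-size 5) = 3925/6 = 654.167
Difference = 654.167 − 529.000 = 125.167 ms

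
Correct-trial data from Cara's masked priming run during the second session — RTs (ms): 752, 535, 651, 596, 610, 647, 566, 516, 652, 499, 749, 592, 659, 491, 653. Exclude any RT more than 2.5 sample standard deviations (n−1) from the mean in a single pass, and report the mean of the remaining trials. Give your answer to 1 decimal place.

611.2 ms

n = 15, ΣRT = 9168, M = 611.200
Σ(x−M)² = 91926.40; s = √(91926.40/14) = 81.032
Cutoffs: 611.200 ± 2.5·81.032 → [408.6, 813.8]
No RTs fall outside the cutoffs; all 15 retained. Mean = 9168/15 = 611.200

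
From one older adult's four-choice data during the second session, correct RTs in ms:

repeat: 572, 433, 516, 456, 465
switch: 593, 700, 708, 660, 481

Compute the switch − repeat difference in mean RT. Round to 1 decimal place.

M(repeat) = 2442/5 = 488.400
M(switch) = 3142/5 = 628.400
Difference = 628.400 − 488.400 = 140.000 ms

140.0 ms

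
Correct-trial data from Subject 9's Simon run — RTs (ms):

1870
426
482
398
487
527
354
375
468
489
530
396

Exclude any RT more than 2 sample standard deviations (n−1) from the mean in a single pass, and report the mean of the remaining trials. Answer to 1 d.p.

n = 12, ΣRT = 6802, M = 566.833
Σ(x−M)² = 1890203.67; s = √(1890203.67/11) = 414.532
Cutoffs: 566.833 ± 2·414.532 → [-262.2, 1395.9]
Outside: 1870 → excluded.
Retained (n=11): Σ = 4932, mean = 4932/11 = 448.364

448.4 ms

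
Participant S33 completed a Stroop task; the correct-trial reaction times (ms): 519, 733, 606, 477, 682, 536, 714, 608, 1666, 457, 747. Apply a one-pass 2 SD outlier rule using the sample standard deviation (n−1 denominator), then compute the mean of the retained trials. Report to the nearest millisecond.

n = 11, ΣRT = 7745, M = 704.091
Σ(x−M)² = 1122524.91; s = √(1122524.91/10) = 335.041
Cutoffs: 704.091 ± 2·335.041 → [34.0, 1374.2]
Outside: 1666 → excluded.
Retained (n=10): Σ = 6079, mean = 6079/10 = 607.900

608 ms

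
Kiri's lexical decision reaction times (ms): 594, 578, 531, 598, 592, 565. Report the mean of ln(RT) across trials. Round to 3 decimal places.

ln(RT): 6.3869, 6.3596, 6.2748, 6.3936, 6.3835, 6.3368
Σ ln(RT) = 38.1351
Mean = 38.1351/6 = 6.35586

6.356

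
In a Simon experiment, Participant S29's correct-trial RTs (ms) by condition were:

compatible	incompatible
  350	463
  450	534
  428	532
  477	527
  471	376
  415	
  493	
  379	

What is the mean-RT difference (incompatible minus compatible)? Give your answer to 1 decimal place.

M(compatible) = 3463/8 = 432.875
M(incompatible) = 2432/5 = 486.400
Difference = 486.400 − 432.875 = 53.525 ms

53.5 ms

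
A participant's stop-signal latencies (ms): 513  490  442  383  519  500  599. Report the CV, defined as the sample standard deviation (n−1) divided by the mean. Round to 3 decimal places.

n = 7, Σ = 3446, M = 492.2857
Σ(x−M)² = 27067.429; s = √(27067.429/6) = 67.1658
CV = 67.1658 / 492.2857 = 0.13644

0.136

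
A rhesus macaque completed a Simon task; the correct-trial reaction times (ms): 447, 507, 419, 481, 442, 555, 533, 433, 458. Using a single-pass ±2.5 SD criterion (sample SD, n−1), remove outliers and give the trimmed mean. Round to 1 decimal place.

n = 9, ΣRT = 4275, M = 475.000
Σ(x−M)² = 17886.00; s = √(17886.00/8) = 47.284
Cutoffs: 475.000 ± 2.5·47.284 → [356.8, 593.2]
No RTs fall outside the cutoffs; all 9 retained. Mean = 4275/9 = 475.000

475.0 ms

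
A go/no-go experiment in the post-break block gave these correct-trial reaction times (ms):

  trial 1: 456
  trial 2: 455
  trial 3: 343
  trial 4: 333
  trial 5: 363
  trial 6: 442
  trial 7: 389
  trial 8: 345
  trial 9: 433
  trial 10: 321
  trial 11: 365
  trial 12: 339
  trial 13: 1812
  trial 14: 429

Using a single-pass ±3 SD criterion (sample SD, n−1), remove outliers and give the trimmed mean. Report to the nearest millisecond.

n = 14, ΣRT = 6825, M = 487.500
Σ(x−M)² = 1919851.50; s = √(1919851.50/13) = 384.293
Cutoffs: 487.500 ± 3·384.293 → [-665.4, 1640.4]
Outside: 1812 → excluded.
Retained (n=13): Σ = 5013, mean = 5013/13 = 385.615

386 ms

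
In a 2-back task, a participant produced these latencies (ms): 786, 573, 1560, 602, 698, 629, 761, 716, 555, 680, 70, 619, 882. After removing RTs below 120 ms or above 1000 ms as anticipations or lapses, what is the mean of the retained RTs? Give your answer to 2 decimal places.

Excluded: 70, 1560
Retained (n=11): Σ = 7501
Mean = 7501/11 = 681.9091

681.91 ms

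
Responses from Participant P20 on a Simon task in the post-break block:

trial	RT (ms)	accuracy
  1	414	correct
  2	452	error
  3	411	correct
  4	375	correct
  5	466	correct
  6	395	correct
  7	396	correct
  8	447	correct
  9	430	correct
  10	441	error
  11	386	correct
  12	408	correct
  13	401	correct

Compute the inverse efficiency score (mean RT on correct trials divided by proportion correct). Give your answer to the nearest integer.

Correct trials (n=11): 414, 411, 375, 466, 395, 396, 447, 430, 386, 408, 401
Mean correct RT = 4529/11 = 411.7273 ms
Proportion correct = 11/13
IES = 411.7273 / (11/13) = 486.587 ms

487 ms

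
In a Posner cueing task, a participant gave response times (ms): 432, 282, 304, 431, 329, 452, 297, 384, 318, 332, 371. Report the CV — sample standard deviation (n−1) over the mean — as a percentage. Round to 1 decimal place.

16.8%

n = 11, Σ = 3932, M = 357.4545
Σ(x−M)² = 36012.727; s = √(36012.727/10) = 60.0106
CV = 60.0106 / 357.4545 = 0.16788 = 16.788%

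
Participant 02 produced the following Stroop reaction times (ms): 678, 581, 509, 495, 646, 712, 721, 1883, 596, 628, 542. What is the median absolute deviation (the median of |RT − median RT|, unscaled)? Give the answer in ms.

84 ms

Sorted: 495, 509, 542, 581, 596, 628, 646, 678, 712, 721, 1883 → median = 628
|x − 628|: 50, 47, 119, 133, 18, 84, 93, 1255, 32, 0, 86
Sorted deviations: 0, 18, 32, 47, 50, 84, 86, 93, 119, 133, 1255 → MAD = 84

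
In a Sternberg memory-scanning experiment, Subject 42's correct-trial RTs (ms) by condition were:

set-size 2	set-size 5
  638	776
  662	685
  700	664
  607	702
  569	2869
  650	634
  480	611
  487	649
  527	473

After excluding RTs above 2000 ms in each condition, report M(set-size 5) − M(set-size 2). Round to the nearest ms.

set-size 5: exclude 2869
M(set-size 2) = 5320/9 = 591.111
M(set-size 5) = 5194/8 = 649.250
Difference = 649.250 − 591.111 = 58.139 ms

58 ms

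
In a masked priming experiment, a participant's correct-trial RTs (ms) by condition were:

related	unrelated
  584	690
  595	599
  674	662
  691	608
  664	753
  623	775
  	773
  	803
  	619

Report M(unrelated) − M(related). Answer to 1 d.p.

59.5 ms

M(related) = 3831/6 = 638.500
M(unrelated) = 6282/9 = 698.000
Difference = 698.000 − 638.500 = 59.500 ms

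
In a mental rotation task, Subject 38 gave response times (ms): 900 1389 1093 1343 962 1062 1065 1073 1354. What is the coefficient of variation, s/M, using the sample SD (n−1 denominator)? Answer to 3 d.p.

n = 9, Σ = 10241, M = 1137.8889
Σ(x−M)² = 256656.889; s = √(256656.889/8) = 179.1148
CV = 179.1148 / 1137.8889 = 0.15741

0.157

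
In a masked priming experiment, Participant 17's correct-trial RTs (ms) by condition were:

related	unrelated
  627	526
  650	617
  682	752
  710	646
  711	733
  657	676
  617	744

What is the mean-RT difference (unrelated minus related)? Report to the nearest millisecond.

6 ms

M(related) = 4654/7 = 664.857
M(unrelated) = 4694/7 = 670.571
Difference = 670.571 − 664.857 = 5.714 ms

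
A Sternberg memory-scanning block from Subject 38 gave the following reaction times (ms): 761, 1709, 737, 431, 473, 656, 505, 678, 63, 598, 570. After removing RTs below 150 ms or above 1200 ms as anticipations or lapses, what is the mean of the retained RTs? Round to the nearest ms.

Excluded: 63, 1709
Retained (n=9): Σ = 5409
Mean = 5409/9 = 601.0000

601 ms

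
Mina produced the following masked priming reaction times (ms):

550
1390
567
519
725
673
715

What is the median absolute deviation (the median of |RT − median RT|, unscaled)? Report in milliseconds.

106 ms

Sorted: 519, 550, 567, 673, 715, 725, 1390 → median = 673
|x − 673|: 123, 717, 106, 154, 52, 0, 42
Sorted deviations: 0, 42, 52, 106, 123, 154, 717 → MAD = 106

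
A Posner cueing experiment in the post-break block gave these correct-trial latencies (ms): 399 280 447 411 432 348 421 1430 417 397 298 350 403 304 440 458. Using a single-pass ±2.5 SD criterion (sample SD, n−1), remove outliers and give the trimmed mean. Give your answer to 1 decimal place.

n = 16, ΣRT = 7235, M = 452.188
Σ(x−M)² = 1065614.44; s = √(1065614.44/15) = 266.535
Cutoffs: 452.188 ± 2.5·266.535 → [-214.2, 1118.5]
Outside: 1430 → excluded.
Retained (n=15): Σ = 5805, mean = 5805/15 = 387.000

387.0 ms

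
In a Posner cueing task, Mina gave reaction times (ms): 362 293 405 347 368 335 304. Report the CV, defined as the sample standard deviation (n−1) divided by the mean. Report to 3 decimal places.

0.112

n = 7, Σ = 2414, M = 344.8571
Σ(x−M)² = 8906.857; s = √(8906.857/6) = 38.5289
CV = 38.5289 / 344.8571 = 0.11172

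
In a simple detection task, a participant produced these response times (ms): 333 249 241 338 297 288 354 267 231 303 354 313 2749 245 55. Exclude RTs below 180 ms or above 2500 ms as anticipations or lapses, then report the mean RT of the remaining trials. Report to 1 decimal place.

293.3 ms

Excluded: 55, 2749
Retained (n=13): Σ = 3813
Mean = 3813/13 = 293.3077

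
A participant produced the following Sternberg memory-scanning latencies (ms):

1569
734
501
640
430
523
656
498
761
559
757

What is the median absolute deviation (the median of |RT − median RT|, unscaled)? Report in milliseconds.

117 ms

Sorted: 430, 498, 501, 523, 559, 640, 656, 734, 757, 761, 1569 → median = 640
|x − 640|: 929, 94, 139, 0, 210, 117, 16, 142, 121, 81, 117
Sorted deviations: 0, 16, 81, 94, 117, 117, 121, 139, 142, 210, 929 → MAD = 117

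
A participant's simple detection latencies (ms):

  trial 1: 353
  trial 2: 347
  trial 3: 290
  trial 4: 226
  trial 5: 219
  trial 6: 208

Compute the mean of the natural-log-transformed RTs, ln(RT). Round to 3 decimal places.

5.589

ln(RT): 5.8665, 5.8493, 5.6699, 5.4205, 5.3891, 5.3375
Σ ln(RT) = 33.5328
Mean = 33.5328/6 = 5.58880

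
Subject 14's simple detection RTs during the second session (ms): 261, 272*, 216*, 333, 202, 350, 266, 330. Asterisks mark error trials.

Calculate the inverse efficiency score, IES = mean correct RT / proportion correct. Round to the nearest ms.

Correct trials (n=6): 261, 333, 202, 350, 266, 330
Mean correct RT = 1742/6 = 290.3333 ms
Proportion correct = 6/8
IES = 290.3333 / (6/8) = 387.111 ms

387 ms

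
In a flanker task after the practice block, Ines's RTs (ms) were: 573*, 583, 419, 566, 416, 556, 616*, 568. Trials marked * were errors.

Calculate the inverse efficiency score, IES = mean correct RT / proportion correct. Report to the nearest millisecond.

Correct trials (n=6): 583, 419, 566, 416, 556, 568
Mean correct RT = 3108/6 = 518.0000 ms
Proportion correct = 6/8
IES = 518.0000 / (6/8) = 690.667 ms

691 ms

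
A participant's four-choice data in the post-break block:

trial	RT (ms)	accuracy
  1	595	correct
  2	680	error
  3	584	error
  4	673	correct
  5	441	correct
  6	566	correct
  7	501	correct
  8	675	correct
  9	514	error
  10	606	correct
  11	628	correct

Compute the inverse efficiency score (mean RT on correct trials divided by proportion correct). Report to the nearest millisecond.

805 ms

Correct trials (n=8): 595, 673, 441, 566, 501, 675, 606, 628
Mean correct RT = 4685/8 = 585.6250 ms
Proportion correct = 8/11
IES = 585.6250 / (8/11) = 805.234 ms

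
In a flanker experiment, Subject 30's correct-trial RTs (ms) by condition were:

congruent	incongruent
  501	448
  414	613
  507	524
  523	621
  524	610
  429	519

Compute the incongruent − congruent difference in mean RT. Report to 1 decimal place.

M(congruent) = 2898/6 = 483.000
M(incongruent) = 3335/6 = 555.833
Difference = 555.833 − 483.000 = 72.833 ms

72.8 ms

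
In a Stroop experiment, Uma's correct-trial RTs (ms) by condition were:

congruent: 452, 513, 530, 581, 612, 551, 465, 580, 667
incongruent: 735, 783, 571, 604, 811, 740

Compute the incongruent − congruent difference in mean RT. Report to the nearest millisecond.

M(congruent) = 4951/9 = 550.111
M(incongruent) = 4244/6 = 707.333
Difference = 707.333 − 550.111 = 157.222 ms

157 ms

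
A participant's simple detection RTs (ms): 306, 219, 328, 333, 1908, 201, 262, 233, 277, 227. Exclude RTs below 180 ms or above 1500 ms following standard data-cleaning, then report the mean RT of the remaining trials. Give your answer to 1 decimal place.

265.1 ms

Excluded: 1908
Retained (n=9): Σ = 2386
Mean = 2386/9 = 265.1111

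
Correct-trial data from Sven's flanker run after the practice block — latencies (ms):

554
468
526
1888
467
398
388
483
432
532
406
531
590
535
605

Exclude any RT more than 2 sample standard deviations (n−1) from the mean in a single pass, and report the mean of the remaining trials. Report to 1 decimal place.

493.9 ms

n = 15, ΣRT = 8803, M = 586.867
Σ(x−M)² = 1878093.73; s = √(1878093.73/14) = 366.264
Cutoffs: 586.867 ± 2·366.264 → [-145.7, 1319.4]
Outside: 1888 → excluded.
Retained (n=14): Σ = 6915, mean = 6915/14 = 493.929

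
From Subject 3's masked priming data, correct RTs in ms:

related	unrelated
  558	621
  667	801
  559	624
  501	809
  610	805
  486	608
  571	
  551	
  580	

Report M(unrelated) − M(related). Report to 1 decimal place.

M(related) = 5083/9 = 564.778
M(unrelated) = 4268/6 = 711.333
Difference = 711.333 − 564.778 = 146.556 ms

146.6 ms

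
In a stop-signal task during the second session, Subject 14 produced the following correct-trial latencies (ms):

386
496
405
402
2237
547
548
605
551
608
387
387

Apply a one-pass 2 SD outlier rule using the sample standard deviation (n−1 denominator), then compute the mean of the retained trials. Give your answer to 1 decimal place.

483.8 ms

n = 12, ΣRT = 7559, M = 629.917
Σ(x−M)² = 2901610.92; s = √(2901610.92/11) = 513.598
Cutoffs: 629.917 ± 2·513.598 → [-397.3, 1657.1]
Outside: 2237 → excluded.
Retained (n=11): Σ = 5322, mean = 5322/11 = 483.818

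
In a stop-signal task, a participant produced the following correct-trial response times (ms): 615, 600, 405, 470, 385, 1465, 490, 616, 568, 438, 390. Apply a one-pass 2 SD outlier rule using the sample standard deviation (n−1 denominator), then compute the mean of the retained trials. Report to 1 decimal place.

n = 11, ΣRT = 6442, M = 585.636
Σ(x−M)² = 931054.55; s = √(931054.55/10) = 305.132
Cutoffs: 585.636 ± 2·305.132 → [-24.6, 1195.9]
Outside: 1465 → excluded.
Retained (n=10): Σ = 4977, mean = 4977/10 = 497.700

497.7 ms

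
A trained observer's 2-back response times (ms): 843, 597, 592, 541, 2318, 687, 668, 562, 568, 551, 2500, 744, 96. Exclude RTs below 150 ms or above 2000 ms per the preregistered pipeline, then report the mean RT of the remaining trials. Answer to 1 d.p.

635.3 ms

Excluded: 96, 2318, 2500
Retained (n=10): Σ = 6353
Mean = 6353/10 = 635.3000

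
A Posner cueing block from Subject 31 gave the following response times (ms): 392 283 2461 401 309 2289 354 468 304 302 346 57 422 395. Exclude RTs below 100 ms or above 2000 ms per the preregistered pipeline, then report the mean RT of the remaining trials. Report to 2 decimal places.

361.45 ms

Excluded: 57, 2289, 2461
Retained (n=11): Σ = 3976
Mean = 3976/11 = 361.4545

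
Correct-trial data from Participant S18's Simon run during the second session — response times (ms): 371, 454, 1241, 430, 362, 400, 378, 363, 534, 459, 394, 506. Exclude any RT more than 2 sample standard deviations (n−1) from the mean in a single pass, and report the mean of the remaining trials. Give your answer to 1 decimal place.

422.8 ms

n = 12, ΣRT = 5892, M = 491.000
Σ(x−M)² = 648572.00; s = √(648572.00/11) = 242.819
Cutoffs: 491.000 ± 2·242.819 → [5.4, 976.6]
Outside: 1241 → excluded.
Retained (n=11): Σ = 4651, mean = 4651/11 = 422.818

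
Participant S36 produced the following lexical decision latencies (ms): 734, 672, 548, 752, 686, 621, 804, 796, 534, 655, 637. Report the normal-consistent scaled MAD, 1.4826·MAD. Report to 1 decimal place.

91.9 ms

Sorted: 534, 548, 621, 637, 655, 672, 686, 734, 752, 796, 804 → median = 672
|x − 672| sorted: 0, 14, 17, 35, 51, 62, 80, 124, 124, 132, 138 → MAD = 62
Robust SD ≈ 1.4826 × 62 = 91.921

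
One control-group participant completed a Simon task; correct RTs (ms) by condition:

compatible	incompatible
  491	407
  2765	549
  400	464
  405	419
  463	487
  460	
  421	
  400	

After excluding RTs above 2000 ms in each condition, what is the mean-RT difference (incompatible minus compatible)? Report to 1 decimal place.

30.9 ms

compatible: exclude 2765
M(compatible) = 3040/7 = 434.286
M(incompatible) = 2326/5 = 465.200
Difference = 465.200 − 434.286 = 30.914 ms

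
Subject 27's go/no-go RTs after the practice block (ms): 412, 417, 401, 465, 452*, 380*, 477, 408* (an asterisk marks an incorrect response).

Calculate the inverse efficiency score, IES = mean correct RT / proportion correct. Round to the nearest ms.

Correct trials (n=5): 412, 417, 401, 465, 477
Mean correct RT = 2172/5 = 434.4000 ms
Proportion correct = 5/8
IES = 434.4000 / (5/8) = 695.040 ms

695 ms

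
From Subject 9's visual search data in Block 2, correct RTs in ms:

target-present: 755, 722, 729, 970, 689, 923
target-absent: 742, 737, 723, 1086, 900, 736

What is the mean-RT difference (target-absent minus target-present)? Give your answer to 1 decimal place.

22.7 ms

M(target-present) = 4788/6 = 798.000
M(target-absent) = 4924/6 = 820.667
Difference = 820.667 − 798.000 = 22.667 ms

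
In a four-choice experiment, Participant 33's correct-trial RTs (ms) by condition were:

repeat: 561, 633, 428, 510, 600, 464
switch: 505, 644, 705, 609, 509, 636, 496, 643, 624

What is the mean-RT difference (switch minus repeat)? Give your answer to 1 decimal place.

M(repeat) = 3196/6 = 532.667
M(switch) = 5371/9 = 596.778
Difference = 596.778 − 532.667 = 64.111 ms

64.1 ms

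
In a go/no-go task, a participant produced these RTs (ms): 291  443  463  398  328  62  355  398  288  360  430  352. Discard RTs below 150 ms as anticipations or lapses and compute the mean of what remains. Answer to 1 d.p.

Excluded: 62
Retained (n=11): Σ = 4106
Mean = 4106/11 = 373.2727

373.3 ms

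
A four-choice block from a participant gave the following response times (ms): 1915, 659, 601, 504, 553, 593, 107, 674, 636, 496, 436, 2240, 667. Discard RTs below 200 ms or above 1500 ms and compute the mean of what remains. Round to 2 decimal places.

581.90 ms

Excluded: 107, 1915, 2240
Retained (n=10): Σ = 5819
Mean = 5819/10 = 581.9000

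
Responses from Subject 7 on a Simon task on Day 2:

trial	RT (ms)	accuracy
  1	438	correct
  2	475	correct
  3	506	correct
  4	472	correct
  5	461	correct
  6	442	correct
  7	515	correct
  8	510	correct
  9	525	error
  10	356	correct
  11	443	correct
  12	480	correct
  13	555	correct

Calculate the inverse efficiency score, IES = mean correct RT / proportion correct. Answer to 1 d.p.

510.3 ms

Correct trials (n=12): 438, 475, 506, 472, 461, 442, 515, 510, 356, 443, 480, 555
Mean correct RT = 5653/12 = 471.0833 ms
Proportion correct = 12/13
IES = 471.0833 / (12/13) = 510.340 ms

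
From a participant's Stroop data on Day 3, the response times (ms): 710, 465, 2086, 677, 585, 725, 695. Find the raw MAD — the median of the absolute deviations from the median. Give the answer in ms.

30 ms

Sorted: 465, 585, 677, 695, 710, 725, 2086 → median = 695
|x − 695|: 15, 230, 1391, 18, 110, 30, 0
Sorted deviations: 0, 15, 18, 30, 110, 230, 1391 → MAD = 30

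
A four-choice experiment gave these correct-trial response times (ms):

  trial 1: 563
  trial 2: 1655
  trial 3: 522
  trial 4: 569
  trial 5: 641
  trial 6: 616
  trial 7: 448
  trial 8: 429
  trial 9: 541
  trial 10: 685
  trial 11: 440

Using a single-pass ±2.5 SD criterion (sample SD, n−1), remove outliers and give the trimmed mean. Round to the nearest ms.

545 ms

n = 11, ΣRT = 7109, M = 646.273
Σ(x−M)² = 1188474.18; s = √(1188474.18/10) = 344.743
Cutoffs: 646.273 ± 2.5·344.743 → [-215.6, 1508.1]
Outside: 1655 → excluded.
Retained (n=10): Σ = 5454, mean = 5454/10 = 545.400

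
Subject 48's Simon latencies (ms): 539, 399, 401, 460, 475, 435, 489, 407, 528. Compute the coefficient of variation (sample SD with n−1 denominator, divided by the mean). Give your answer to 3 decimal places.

0.116

n = 9, Σ = 4133, M = 459.2222
Σ(x−M)² = 22561.556; s = √(22561.556/8) = 53.1055
CV = 53.1055 / 459.2222 = 0.11564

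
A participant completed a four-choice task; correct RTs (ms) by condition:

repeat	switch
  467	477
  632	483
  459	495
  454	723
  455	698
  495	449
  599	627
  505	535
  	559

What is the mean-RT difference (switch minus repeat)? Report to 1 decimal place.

52.4 ms

M(repeat) = 4066/8 = 508.250
M(switch) = 5046/9 = 560.667
Difference = 560.667 − 508.250 = 52.417 ms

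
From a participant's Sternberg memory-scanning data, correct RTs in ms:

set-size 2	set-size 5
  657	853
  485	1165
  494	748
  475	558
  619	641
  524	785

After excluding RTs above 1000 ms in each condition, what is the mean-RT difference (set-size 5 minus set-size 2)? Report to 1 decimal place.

174.7 ms

set-size 5: exclude 1165
M(set-size 2) = 3254/6 = 542.333
M(set-size 5) = 3585/5 = 717.000
Difference = 717.000 − 542.333 = 174.667 ms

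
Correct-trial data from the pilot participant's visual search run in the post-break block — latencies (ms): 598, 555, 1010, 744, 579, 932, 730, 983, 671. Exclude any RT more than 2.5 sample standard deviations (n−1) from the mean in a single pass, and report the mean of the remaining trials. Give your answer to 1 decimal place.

755.8 ms

n = 9, ΣRT = 6802, M = 755.778
Σ(x−M)² = 251759.56; s = √(251759.56/8) = 177.398
Cutoffs: 755.778 ± 2.5·177.398 → [312.3, 1199.3]
No RTs fall outside the cutoffs; all 9 retained. Mean = 6802/9 = 755.778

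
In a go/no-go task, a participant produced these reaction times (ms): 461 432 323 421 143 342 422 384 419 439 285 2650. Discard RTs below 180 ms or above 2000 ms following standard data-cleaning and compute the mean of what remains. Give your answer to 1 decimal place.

392.8 ms

Excluded: 143, 2650
Retained (n=10): Σ = 3928
Mean = 3928/10 = 392.8000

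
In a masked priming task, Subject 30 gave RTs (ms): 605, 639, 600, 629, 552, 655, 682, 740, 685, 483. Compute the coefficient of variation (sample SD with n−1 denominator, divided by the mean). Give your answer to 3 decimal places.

0.116

n = 10, Σ = 6270, M = 627.0000
Σ(x−M)² = 47664.000; s = √(47664.000/9) = 72.7736
CV = 72.7736 / 627.0000 = 0.11607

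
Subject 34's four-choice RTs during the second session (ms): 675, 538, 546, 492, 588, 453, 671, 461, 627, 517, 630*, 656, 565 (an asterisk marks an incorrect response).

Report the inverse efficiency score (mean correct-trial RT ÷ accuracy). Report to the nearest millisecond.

Correct trials (n=12): 675, 538, 546, 492, 588, 453, 671, 461, 627, 517, 656, 565
Mean correct RT = 6789/12 = 565.7500 ms
Proportion correct = 12/13
IES = 565.7500 / (12/13) = 612.896 ms

613 ms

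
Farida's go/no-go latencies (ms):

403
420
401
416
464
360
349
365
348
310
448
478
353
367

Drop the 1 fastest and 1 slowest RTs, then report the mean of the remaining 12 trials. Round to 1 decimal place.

391.2 ms

Sorted: 310, 348, 349, 353, 360, 365, 367, 401, 403, 416, 420, 448, 464, 478
Drop lowest 1 (310) and highest 1 (478)
Remaining (n=12): Σ = 4694, mean = 4694/12 = 391.167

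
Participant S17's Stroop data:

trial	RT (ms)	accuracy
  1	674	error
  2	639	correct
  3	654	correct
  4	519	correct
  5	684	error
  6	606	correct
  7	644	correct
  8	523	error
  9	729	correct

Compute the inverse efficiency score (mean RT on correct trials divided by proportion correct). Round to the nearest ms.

948 ms

Correct trials (n=6): 639, 654, 519, 606, 644, 729
Mean correct RT = 3791/6 = 631.8333 ms
Proportion correct = 6/9
IES = 631.8333 / (6/9) = 947.750 ms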